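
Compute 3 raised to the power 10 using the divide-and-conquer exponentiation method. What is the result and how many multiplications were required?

Computing 3^10 by squaring (build up from 3^1; each line after the first costs one multiplication):

3^1 = 3
3^2 = (3^1)^2 = 3^2 = 9
3^4 = (3^2)^2 = 9^2 = 81
3^5 = 3 * 3^4 = 3 * 81 = 243
3^10 = (3^5)^2 = 243^2 = 59049

Result: 59049
Multiplications needed: 4 (4 lines after 3^1)

3^10 = 59049. Using exponentiation by squaring, this requires 4 multiplications. The key idea: if the exponent is even, square the half-power; if odd, multiply by the base once.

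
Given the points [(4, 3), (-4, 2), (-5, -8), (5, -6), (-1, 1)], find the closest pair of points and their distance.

Computing all pairwise distances among 5 points:

d((4, 3), (-4, 2)) = 8.0623
d((4, 3), (-5, -8)) = 14.2127
d((4, 3), (5, -6)) = 9.0554
d((4, 3), (-1, 1)) = 5.3852
d((-4, 2), (-5, -8)) = 10.0499
d((-4, 2), (5, -6)) = 12.0416
d((-4, 2), (-1, 1)) = 3.1623 <-- minimum
d((-5, -8), (5, -6)) = 10.198
d((-5, -8), (-1, 1)) = 9.8489
d((5, -6), (-1, 1)) = 9.2195

Closest pair: (-4, 2) and (-1, 1) with distance 3.1623

The closest pair is (-4, 2) and (-1, 1) with Euclidean distance 3.1623. For 5 points, brute-force pairwise comparison is shown above. For large n, the divide-and-conquer algorithm (sort by x, recurse on halves, check the dividing strip) achieves O(n log n).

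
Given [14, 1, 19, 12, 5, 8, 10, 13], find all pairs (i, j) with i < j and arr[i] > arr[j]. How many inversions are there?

Finding inversions in [14, 1, 19, 12, 5, 8, 10, 13]:

(0, 1): arr[0]=14 > arr[1]=1
(0, 3): arr[0]=14 > arr[3]=12
(0, 4): arr[0]=14 > arr[4]=5
(0, 5): arr[0]=14 > arr[5]=8
(0, 6): arr[0]=14 > arr[6]=10
(0, 7): arr[0]=14 > arr[7]=13
(2, 3): arr[2]=19 > arr[3]=12
(2, 4): arr[2]=19 > arr[4]=5
(2, 5): arr[2]=19 > arr[5]=8
(2, 6): arr[2]=19 > arr[6]=10
(2, 7): arr[2]=19 > arr[7]=13
(3, 4): arr[3]=12 > arr[4]=5
(3, 5): arr[3]=12 > arr[5]=8
(3, 6): arr[3]=12 > arr[6]=10

Total inversions: 14

The array has 14 inversion(s): (0,1), (0,3), (0,4), (0,5), (0,6), (0,7), (2,3), (2,4), (2,5), (2,6), (2,7), (3,4), (3,5), (3,6). Each pair (i,j) satisfies i < j and arr[i] > arr[j].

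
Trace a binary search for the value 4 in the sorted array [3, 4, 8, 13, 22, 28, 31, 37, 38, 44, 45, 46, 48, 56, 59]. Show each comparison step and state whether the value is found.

Binary search for 4 in [3, 4, 8, 13, 22, 28, 31, 37, 38, 44, 45, 46, 48, 56, 59]:

lo=0, hi=14, mid=7, arr[mid]=37 -> 37 > 4, search left half
lo=0, hi=6, mid=3, arr[mid]=13 -> 13 > 4, search left half
lo=0, hi=2, mid=1, arr[mid]=4 -> Found target at index 1!

Binary search finds 4 at index 1 after 3 comparisons. The search repeatedly halves the search space by comparing with the middle element.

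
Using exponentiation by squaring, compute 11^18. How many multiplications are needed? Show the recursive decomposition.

Computing 11^18 by squaring (build up from 11^1; each line after the first costs one multiplication):

11^1 = 11
11^2 = (11^1)^2 = 11^2 = 121
11^4 = (11^2)^2 = 121^2 = 14641
11^8 = (11^4)^2 = 14641^2 = 214358881
11^9 = 11 * 11^8 = 11 * 214358881 = 2357947691
11^18 = (11^9)^2 = 2357947691^2 = 5559917313492231481

Result: 5559917313492231481
Multiplications needed: 5 (5 lines after 11^1)

11^18 = 5559917313492231481. Using exponentiation by squaring, this requires 5 multiplications. The key idea: if the exponent is even, square the half-power; if odd, multiply by the base once.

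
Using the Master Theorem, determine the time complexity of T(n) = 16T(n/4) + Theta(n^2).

Master Theorem for T(n) = 16T(n/4) + O(n^2):

a = 16, b = 4, c = 2
log_b(a) = log_4(16) = 2.0000

Case 2: c = 2 = log_4(16) = 2.0000
T(n) = O(n^2 log n) = O(n^2 log n)

For T(n) = 16T(n/4) + O(n^2): log_4(16) = 2.0000. This is Case 2 of the Master Theorem (c = log_b(a), equal work at all levels), giving O(n^2 log n).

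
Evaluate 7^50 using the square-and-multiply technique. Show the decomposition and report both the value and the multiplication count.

Computing 7^50 by squaring (build up from 7^1; each line after the first costs one multiplication):

7^1 = 7
7^2 = (7^1)^2 = 7^2 = 49
7^3 = 7 * 7^2 = 7 * 49 = 343
7^6 = (7^3)^2 = 343^2 = 117649
7^12 = (7^6)^2 = 117649^2 = 13841287201
7^24 = (7^12)^2 = 13841287201^2 = 191581231380566414401
7^25 = 7 * 7^24 = 7 * 191581231380566414401 = 1341068619663964900807
7^50 = (7^25)^2 = 1341068619663964900807^2 = 1798465042647412146620280340569649349251249

Result: 1798465042647412146620280340569649349251249
Multiplications needed: 7 (7 lines after 7^1)

7^50 = 1798465042647412146620280340569649349251249. Using exponentiation by squaring, this requires 7 multiplications. The key idea: if the exponent is even, square the half-power; if odd, multiply by the base once.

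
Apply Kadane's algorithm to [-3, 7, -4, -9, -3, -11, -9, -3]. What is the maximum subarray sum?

Using Kadane's algorithm on [-3, 7, -4, -9, -3, -11, -9, -3]:

Scanning through the array:
Position 1 (value 7): max_ending_here = 7, max_so_far = 7
Position 2 (value -4): max_ending_here = 3, max_so_far = 7
Position 3 (value -9): max_ending_here = -6, max_so_far = 7
Position 4 (value -3): max_ending_here = -3, max_so_far = 7
Position 5 (value -11): max_ending_here = -11, max_so_far = 7
Position 6 (value -9): max_ending_here = -9, max_so_far = 7
Position 7 (value -3): max_ending_here = -3, max_so_far = 7

Maximum subarray: [7]
Maximum sum: 7

The maximum subarray is [7] with sum 7. This subarray runs from index 1 to index 1.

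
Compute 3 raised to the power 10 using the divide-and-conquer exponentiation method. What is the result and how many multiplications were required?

Computing 3^10 by squaring (build up from 3^1; each line after the first costs one multiplication):

3^1 = 3
3^2 = (3^1)^2 = 3^2 = 9
3^4 = (3^2)^2 = 9^2 = 81
3^5 = 3 * 3^4 = 3 * 81 = 243
3^10 = (3^5)^2 = 243^2 = 59049

Result: 59049
Multiplications needed: 4 (4 lines after 3^1)

3^10 = 59049. Using exponentiation by squaring, this requires 4 multiplications. The key idea: if the exponent is even, square the half-power; if odd, multiply by the base once.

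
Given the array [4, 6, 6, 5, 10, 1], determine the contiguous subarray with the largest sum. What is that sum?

Using Kadane's algorithm on [4, 6, 6, 5, 10, 1]:

Scanning through the array:
Position 1 (value 6): max_ending_here = 10, max_so_far = 10
Position 2 (value 6): max_ending_here = 16, max_so_far = 16
Position 3 (value 5): max_ending_here = 21, max_so_far = 21
Position 4 (value 10): max_ending_here = 31, max_so_far = 31
Position 5 (value 1): max_ending_here = 32, max_so_far = 32

Maximum subarray: [4, 6, 6, 5, 10, 1]
Maximum sum: 32

The maximum subarray is [4, 6, 6, 5, 10, 1] with sum 32. This subarray runs from index 0 to index 5.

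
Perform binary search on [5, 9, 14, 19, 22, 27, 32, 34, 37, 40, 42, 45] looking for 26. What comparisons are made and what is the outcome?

Binary search for 26 in [5, 9, 14, 19, 22, 27, 32, 34, 37, 40, 42, 45]:

lo=0, hi=11, mid=5, arr[mid]=27 -> 27 > 26, search left half
lo=0, hi=4, mid=2, arr[mid]=14 -> 14 < 26, search right half
lo=3, hi=4, mid=3, arr[mid]=19 -> 19 < 26, search right half
lo=4, hi=4, mid=4, arr[mid]=22 -> 22 < 26, search right half
lo=5 > hi=4, target 26 not found

Binary search determines that 26 is not in the array after 4 comparisons. The search space was exhausted without finding the target.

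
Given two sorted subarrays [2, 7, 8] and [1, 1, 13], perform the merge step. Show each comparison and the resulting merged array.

Merging process:

Compare 2 vs 1: take 1 from right. Merged: [1]
Compare 2 vs 1: take 1 from right. Merged: [1, 1]
Compare 2 vs 13: take 2 from left. Merged: [1, 1, 2]
Compare 7 vs 13: take 7 from left. Merged: [1, 1, 2, 7]
Compare 8 vs 13: take 8 from left. Merged: [1, 1, 2, 7, 8]
Append remaining from right: [13]. Merged: [1, 1, 2, 7, 8, 13]

Final merged array: [1, 1, 2, 7, 8, 13]
Total comparisons: 5

The merged array is [1, 1, 2, 7, 8, 13], requiring 5 comparisons. The merge step runs in O(n) time where n is the total number of elements.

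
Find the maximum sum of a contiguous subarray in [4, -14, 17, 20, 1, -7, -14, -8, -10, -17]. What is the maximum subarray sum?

Using Kadane's algorithm on [4, -14, 17, 20, 1, -7, -14, -8, -10, -17]:

Scanning through the array:
Position 1 (value -14): max_ending_here = -10, max_so_far = 4
Position 2 (value 17): max_ending_here = 17, max_so_far = 17
Position 3 (value 20): max_ending_here = 37, max_so_far = 37
Position 4 (value 1): max_ending_here = 38, max_so_far = 38
Position 5 (value -7): max_ending_here = 31, max_so_far = 38
Position 6 (value -14): max_ending_here = 17, max_so_far = 38
Position 7 (value -8): max_ending_here = 9, max_so_far = 38
Position 8 (value -10): max_ending_here = -1, max_so_far = 38
Position 9 (value -17): max_ending_here = -17, max_so_far = 38

Maximum subarray: [17, 20, 1]
Maximum sum: 38

The maximum subarray is [17, 20, 1] with sum 38. This subarray runs from index 2 to index 4.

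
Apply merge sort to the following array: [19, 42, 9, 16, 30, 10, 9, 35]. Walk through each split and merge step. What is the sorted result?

Merge sort trace:

Split: [19, 42, 9, 16, 30, 10, 9, 35] -> [19, 42, 9, 16] and [30, 10, 9, 35]
  Split: [19, 42, 9, 16] -> [19, 42] and [9, 16]
    Split: [19, 42] -> [19] and [42]
    Merge: [19] + [42] -> [19, 42]
    Split: [9, 16] -> [9] and [16]
    Merge: [9] + [16] -> [9, 16]
  Merge: [19, 42] + [9, 16] -> [9, 16, 19, 42]
  Split: [30, 10, 9, 35] -> [30, 10] and [9, 35]
    Split: [30, 10] -> [30] and [10]
    Merge: [30] + [10] -> [10, 30]
    Split: [9, 35] -> [9] and [35]
    Merge: [9] + [35] -> [9, 35]
  Merge: [10, 30] + [9, 35] -> [9, 10, 30, 35]
Merge: [9, 16, 19, 42] + [9, 10, 30, 35] -> [9, 9, 10, 16, 19, 30, 35, 42]

Final sorted array: [9, 9, 10, 16, 19, 30, 35, 42]

The merge sort proceeds by recursively splitting the array and merging sorted halves.
After all merges, the sorted array is [9, 9, 10, 16, 19, 30, 35, 42].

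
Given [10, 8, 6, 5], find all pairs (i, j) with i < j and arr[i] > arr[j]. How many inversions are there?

Finding inversions in [10, 8, 6, 5]:

(0, 1): arr[0]=10 > arr[1]=8
(0, 2): arr[0]=10 > arr[2]=6
(0, 3): arr[0]=10 > arr[3]=5
(1, 2): arr[1]=8 > arr[2]=6
(1, 3): arr[1]=8 > arr[3]=5
(2, 3): arr[2]=6 > arr[3]=5

Total inversions: 6

The array has 6 inversion(s): (0,1), (0,2), (0,3), (1,2), (1,3), (2,3). Each pair (i,j) satisfies i < j and arr[i] > arr[j].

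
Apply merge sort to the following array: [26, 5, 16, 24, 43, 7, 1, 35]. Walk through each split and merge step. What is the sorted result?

Merge sort trace:

Split: [26, 5, 16, 24, 43, 7, 1, 35] -> [26, 5, 16, 24] and [43, 7, 1, 35]
  Split: [26, 5, 16, 24] -> [26, 5] and [16, 24]
    Split: [26, 5] -> [26] and [5]
    Merge: [26] + [5] -> [5, 26]
    Split: [16, 24] -> [16] and [24]
    Merge: [16] + [24] -> [16, 24]
  Merge: [5, 26] + [16, 24] -> [5, 16, 24, 26]
  Split: [43, 7, 1, 35] -> [43, 7] and [1, 35]
    Split: [43, 7] -> [43] and [7]
    Merge: [43] + [7] -> [7, 43]
    Split: [1, 35] -> [1] and [35]
    Merge: [1] + [35] -> [1, 35]
  Merge: [7, 43] + [1, 35] -> [1, 7, 35, 43]
Merge: [5, 16, 24, 26] + [1, 7, 35, 43] -> [1, 5, 7, 16, 24, 26, 35, 43]

Final sorted array: [1, 5, 7, 16, 24, 26, 35, 43]

The merge sort proceeds by recursively splitting the array and merging sorted halves.
After all merges, the sorted array is [1, 5, 7, 16, 24, 26, 35, 43].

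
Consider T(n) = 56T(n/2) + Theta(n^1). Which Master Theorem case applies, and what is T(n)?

Master Theorem for T(n) = 56T(n/2) + O(n^1):

a = 56, b = 2, c = 1
log_b(a) = log_2(56) = 5.8074

Case 1: c = 1 < log_2(56) = 5.8074
T(n) = O(n^(log_2 56))

For T(n) = 56T(n/2) + O(n^1): log_2(56) = 5.8074. This is Case 1 of the Master Theorem (c < log_b(a), work dominated by leaves), giving O(n^(log_2 56)).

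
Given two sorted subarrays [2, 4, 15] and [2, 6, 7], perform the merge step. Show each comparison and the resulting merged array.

Merging process:

Compare 2 vs 2: take 2 from left. Merged: [2]
Compare 4 vs 2: take 2 from right. Merged: [2, 2]
Compare 4 vs 6: take 4 from left. Merged: [2, 2, 4]
Compare 15 vs 6: take 6 from right. Merged: [2, 2, 4, 6]
Compare 15 vs 7: take 7 from right. Merged: [2, 2, 4, 6, 7]
Append remaining from left: [15]. Merged: [2, 2, 4, 6, 7, 15]

Final merged array: [2, 2, 4, 6, 7, 15]
Total comparisons: 5

The merged array is [2, 2, 4, 6, 7, 15], requiring 5 comparisons. The merge step runs in O(n) time where n is the total number of elements.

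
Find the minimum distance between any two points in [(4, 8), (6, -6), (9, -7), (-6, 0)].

Computing all pairwise distances among 4 points:

d((4, 8), (6, -6)) = 14.1421
d((4, 8), (9, -7)) = 15.8114
d((4, 8), (-6, 0)) = 12.8062
d((6, -6), (9, -7)) = 3.1623 <-- minimum
d((6, -6), (-6, 0)) = 13.4164
d((9, -7), (-6, 0)) = 16.5529

Closest pair: (6, -6) and (9, -7) with distance 3.1623

The closest pair is (6, -6) and (9, -7) with Euclidean distance 3.1623. For 4 points, brute-force pairwise comparison is shown above. For large n, the divide-and-conquer algorithm (sort by x, recurse on halves, check the dividing strip) achieves O(n log n).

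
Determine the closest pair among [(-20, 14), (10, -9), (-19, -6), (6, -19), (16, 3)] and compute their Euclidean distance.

Computing all pairwise distances among 5 points:

d((-20, 14), (10, -9)) = 37.8021
d((-20, 14), (-19, -6)) = 20.025
d((-20, 14), (6, -19)) = 42.0119
d((-20, 14), (16, 3)) = 37.6431
d((10, -9), (-19, -6)) = 29.1548
d((10, -9), (6, -19)) = 10.7703 <-- minimum
d((10, -9), (16, 3)) = 13.4164
d((-19, -6), (6, -19)) = 28.178
d((-19, -6), (16, 3)) = 36.1386
d((6, -19), (16, 3)) = 24.1661

Closest pair: (10, -9) and (6, -19) with distance 10.7703

The closest pair is (10, -9) and (6, -19) with Euclidean distance 10.7703. For 5 points, brute-force pairwise comparison is shown above. For large n, the divide-and-conquer algorithm (sort by x, recurse on halves, check the dividing strip) achieves O(n log n).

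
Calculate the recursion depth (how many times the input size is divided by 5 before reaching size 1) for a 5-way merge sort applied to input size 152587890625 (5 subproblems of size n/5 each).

For divide and conquer with division factor 5:

Problem sizes at each level:
Level 0: 152587890625
Level 1: 30517578125
Level 2: 6103515625
Level 3: 1220703125
Level 4: 244140625
Level 5: 48828125
Level 6: 9765625
Level 7: 1953125
Level 8: 390625
Level 9: 78125
Level 10: 15625
Level 11: 3125
Level 12: 625
Level 13: 125
Level 14: 25
Level 15: 5
Level 16: 1

The root is level 0 and the size-1 base case is level 16 (the tree spans levels 0 through 16, i.e. 17 levels counting the root), so the depth is the number of divisions: log_5(152587890625) = 16

The recursion tree depth is log_5(152587890625) = 16. At each level, the problem size is divided by 5, so it takes 16 divisions to reduce to a base case of size 1. The algorithm makes 5 recursive calls at each level.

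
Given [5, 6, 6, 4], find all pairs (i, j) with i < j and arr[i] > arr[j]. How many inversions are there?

Finding inversions in [5, 6, 6, 4]:

(0, 3): arr[0]=5 > arr[3]=4
(1, 3): arr[1]=6 > arr[3]=4
(2, 3): arr[2]=6 > arr[3]=4

Total inversions: 3

The array has 3 inversion(s): (0,3), (1,3), (2,3). Each pair (i,j) satisfies i < j and arr[i] > arr[j].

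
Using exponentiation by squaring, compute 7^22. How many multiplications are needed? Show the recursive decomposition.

Computing 7^22 by squaring (build up from 7^1; each line after the first costs one multiplication):

7^1 = 7
7^2 = (7^1)^2 = 7^2 = 49
7^4 = (7^2)^2 = 49^2 = 2401
7^5 = 7 * 7^4 = 7 * 2401 = 16807
7^10 = (7^5)^2 = 16807^2 = 282475249
7^11 = 7 * 7^10 = 7 * 282475249 = 1977326743
7^22 = (7^11)^2 = 1977326743^2 = 3909821048582988049

Result: 3909821048582988049
Multiplications needed: 6 (6 lines after 7^1)

7^22 = 3909821048582988049. Using exponentiation by squaring, this requires 6 multiplications. The key idea: if the exponent is even, square the half-power; if odd, multiply by the base once.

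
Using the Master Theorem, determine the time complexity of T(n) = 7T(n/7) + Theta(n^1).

Master Theorem for T(n) = 7T(n/7) + O(n^1):

a = 7, b = 7, c = 1
log_b(a) = log_7(7) = 1.0000

Case 2: c = 1 = log_7(7) = 1.0000
T(n) = O(n^1 log n) = O(n log n)

For T(n) = 7T(n/7) + O(n^1): log_7(7) = 1.0000. This is Case 2 of the Master Theorem (c = log_b(a), equal work at all levels), giving O(n log n).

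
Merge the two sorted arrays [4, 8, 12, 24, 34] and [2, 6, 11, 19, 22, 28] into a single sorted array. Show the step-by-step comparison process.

Merging process:

Compare 4 vs 2: take 2 from right. Merged: [2]
Compare 4 vs 6: take 4 from left. Merged: [2, 4]
Compare 8 vs 6: take 6 from right. Merged: [2, 4, 6]
Compare 8 vs 11: take 8 from left. Merged: [2, 4, 6, 8]
Compare 12 vs 11: take 11 from right. Merged: [2, 4, 6, 8, 11]
Compare 12 vs 19: take 12 from left. Merged: [2, 4, 6, 8, 11, 12]
Compare 24 vs 19: take 19 from right. Merged: [2, 4, 6, 8, 11, 12, 19]
Compare 24 vs 22: take 22 from right. Merged: [2, 4, 6, 8, 11, 12, 19, 22]
Compare 24 vs 28: take 24 from left. Merged: [2, 4, 6, 8, 11, 12, 19, 22, 24]
Compare 34 vs 28: take 28 from right. Merged: [2, 4, 6, 8, 11, 12, 19, 22, 24, 28]
Append remaining from left: [34]. Merged: [2, 4, 6, 8, 11, 12, 19, 22, 24, 28, 34]

Final merged array: [2, 4, 6, 8, 11, 12, 19, 22, 24, 28, 34]
Total comparisons: 10

The merged array is [2, 4, 6, 8, 11, 12, 19, 22, 24, 28, 34], requiring 10 comparisons. The merge step runs in O(n) time where n is the total number of elements.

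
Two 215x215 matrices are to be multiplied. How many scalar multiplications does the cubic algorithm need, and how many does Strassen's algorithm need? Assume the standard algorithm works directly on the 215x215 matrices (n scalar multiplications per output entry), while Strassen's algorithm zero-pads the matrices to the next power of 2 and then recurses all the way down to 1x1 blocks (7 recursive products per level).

Matrix multiplication for 215x215 matrices:

Strassen's algorithm requires power-of-2 dimensions. Pad 215x215 to 256x256 (next power of 2).

Standard algorithm: 215^3 = 9938375 multiplications
Strassen's algorithm: 7^(log2(256)) = 7^8 = 5764801 multiplications
Savings: 9938375 - 5764801 = 4173574 multiplications

Standard: 9938375 multiplications (215^3). Strassen: 5764801 multiplications (7^8, after padding to 256x256). Strassen reduces 8 recursive multiplications to 7 at each level.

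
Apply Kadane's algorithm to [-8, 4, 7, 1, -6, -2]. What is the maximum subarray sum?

Using Kadane's algorithm on [-8, 4, 7, 1, -6, -2]:

Scanning through the array:
Position 1 (value 4): max_ending_here = 4, max_so_far = 4
Position 2 (value 7): max_ending_here = 11, max_so_far = 11
Position 3 (value 1): max_ending_here = 12, max_so_far = 12
Position 4 (value -6): max_ending_here = 6, max_so_far = 12
Position 5 (value -2): max_ending_here = 4, max_so_far = 12

Maximum subarray: [4, 7, 1]
Maximum sum: 12

The maximum subarray is [4, 7, 1] with sum 12. This subarray runs from index 1 to index 3.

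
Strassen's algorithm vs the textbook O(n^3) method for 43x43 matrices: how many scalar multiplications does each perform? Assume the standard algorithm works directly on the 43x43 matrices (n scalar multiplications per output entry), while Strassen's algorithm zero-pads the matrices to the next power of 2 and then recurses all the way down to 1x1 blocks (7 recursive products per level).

Matrix multiplication for 43x43 matrices:

Strassen's algorithm requires power-of-2 dimensions. Pad 43x43 to 64x64 (next power of 2).

Standard algorithm: 43^3 = 79507 multiplications
Strassen's algorithm: 7^(log2(64)) = 7^6 = 117649 multiplications
Difference: 79507 - 117649 = -38142 (Strassen uses MORE here due to padding overhead — for small or just-over-power-of-2 n, padding can outweigh the per-level savings)

Standard: 79507 multiplications (43^3). Strassen: 117649 multiplications (7^6, after padding to 64x64). Strassen reduces 8 recursive multiplications to 7 at each level.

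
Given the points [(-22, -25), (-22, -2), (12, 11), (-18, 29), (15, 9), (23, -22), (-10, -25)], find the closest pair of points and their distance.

Computing all pairwise distances among 7 points:

d((-22, -25), (-22, -2)) = 23.0
d((-22, -25), (12, 11)) = 49.5177
d((-22, -25), (-18, 29)) = 54.1479
d((-22, -25), (15, 9)) = 50.2494
d((-22, -25), (23, -22)) = 45.0999
d((-22, -25), (-10, -25)) = 12.0
d((-22, -2), (12, 11)) = 36.4005
d((-22, -2), (-18, 29)) = 31.257
d((-22, -2), (15, 9)) = 38.6005
d((-22, -2), (23, -22)) = 49.2443
d((-22, -2), (-10, -25)) = 25.9422
d((12, 11), (-18, 29)) = 34.9857
d((12, 11), (15, 9)) = 3.6056 <-- minimum
d((12, 11), (23, -22)) = 34.7851
d((12, 11), (-10, -25)) = 42.19
d((-18, 29), (15, 9)) = 38.5876
d((-18, 29), (23, -22)) = 65.437
d((-18, 29), (-10, -25)) = 54.5894
d((15, 9), (23, -22)) = 32.0156
d((15, 9), (-10, -25)) = 42.2019
d((23, -22), (-10, -25)) = 33.1361

Closest pair: (12, 11) and (15, 9) with distance 3.6056

The closest pair is (12, 11) and (15, 9) with Euclidean distance 3.6056. For 7 points, brute-force pairwise comparison is shown above. For large n, the divide-and-conquer algorithm (sort by x, recurse on halves, check the dividing strip) achieves O(n log n).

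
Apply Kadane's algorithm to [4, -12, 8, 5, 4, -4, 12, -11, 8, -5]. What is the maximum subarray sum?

Using Kadane's algorithm on [4, -12, 8, 5, 4, -4, 12, -11, 8, -5]:

Scanning through the array:
Position 1 (value -12): max_ending_here = -8, max_so_far = 4
Position 2 (value 8): max_ending_here = 8, max_so_far = 8
Position 3 (value 5): max_ending_here = 13, max_so_far = 13
Position 4 (value 4): max_ending_here = 17, max_so_far = 17
Position 5 (value -4): max_ending_here = 13, max_so_far = 17
Position 6 (value 12): max_ending_here = 25, max_so_far = 25
Position 7 (value -11): max_ending_here = 14, max_so_far = 25
Position 8 (value 8): max_ending_here = 22, max_so_far = 25
Position 9 (value -5): max_ending_here = 17, max_so_far = 25

Maximum subarray: [8, 5, 4, -4, 12]
Maximum sum: 25

The maximum subarray is [8, 5, 4, -4, 12] with sum 25. This subarray runs from index 2 to index 6.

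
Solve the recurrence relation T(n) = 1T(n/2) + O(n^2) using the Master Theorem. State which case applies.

Master Theorem for T(n) = 1T(n/2) + O(n^2):

a = 1, b = 2, c = 2
log_b(a) = log_2(1) = 0.0000

Case 3: c = 2 > log_2(1) = 0.0000
T(n) = O(n^2) = O(n^2)

For T(n) = 1T(n/2) + O(n^2): log_2(1) = 0.0000. This is Case 3 of the Master Theorem (c > log_b(a), work dominated by root), giving O(n^2).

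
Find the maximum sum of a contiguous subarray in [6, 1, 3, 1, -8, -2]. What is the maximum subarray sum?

Using Kadane's algorithm on [6, 1, 3, 1, -8, -2]:

Scanning through the array:
Position 1 (value 1): max_ending_here = 7, max_so_far = 7
Position 2 (value 3): max_ending_here = 10, max_so_far = 10
Position 3 (value 1): max_ending_here = 11, max_so_far = 11
Position 4 (value -8): max_ending_here = 3, max_so_far = 11
Position 5 (value -2): max_ending_here = 1, max_so_far = 11

Maximum subarray: [6, 1, 3, 1]
Maximum sum: 11

The maximum subarray is [6, 1, 3, 1] with sum 11. This subarray runs from index 0 to index 3.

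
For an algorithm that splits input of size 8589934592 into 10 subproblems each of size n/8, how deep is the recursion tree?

For divide and conquer with division factor 8:

Problem sizes at each level:
Level 0: 8589934592
Level 1: 1073741824
Level 2: 134217728
Level 3: 16777216
Level 4: 2097152
Level 5: 262144
Level 6: 32768
Level 7: 4096
Level 8: 512
Level 9: 64
Level 10: 8
Level 11: 1

The root is level 0 and the size-1 base case is level 11 (the tree spans levels 0 through 11, i.e. 12 levels counting the root), so the depth is the number of divisions: log_8(8589934592) = 11

The recursion tree depth is log_8(8589934592) = 11. At each level, the problem size is divided by 8, so it takes 11 divisions to reduce to a base case of size 1. The algorithm makes 10 recursive calls at each level.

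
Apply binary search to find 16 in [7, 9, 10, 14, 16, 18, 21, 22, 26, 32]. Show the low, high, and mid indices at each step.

Binary search for 16 in [7, 9, 10, 14, 16, 18, 21, 22, 26, 32]:

lo=0, hi=9, mid=4, arr[mid]=16 -> Found target at index 4!

Binary search finds 16 at index 4 after 1 comparisons. The search repeatedly halves the search space by comparing with the middle element.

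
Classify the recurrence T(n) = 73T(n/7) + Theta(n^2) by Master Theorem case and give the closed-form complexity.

Master Theorem for T(n) = 73T(n/7) + O(n^2):

a = 73, b = 7, c = 2
log_b(a) = log_7(73) = 2.2049

Case 1: c = 2 < log_7(73) = 2.2049
T(n) = O(n^(log_7 73))

For T(n) = 73T(n/7) + O(n^2): log_7(73) = 2.2049. This is Case 1 of the Master Theorem (c < log_b(a), work dominated by leaves), giving O(n^(log_7 73)).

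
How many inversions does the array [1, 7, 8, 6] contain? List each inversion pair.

Finding inversions in [1, 7, 8, 6]:

(1, 3): arr[1]=7 > arr[3]=6
(2, 3): arr[2]=8 > arr[3]=6

Total inversions: 2

The array has 2 inversion(s): (1,3), (2,3). Each pair (i,j) satisfies i < j and arr[i] > arr[j].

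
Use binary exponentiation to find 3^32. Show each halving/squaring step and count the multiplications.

Computing 3^32 by squaring (build up from 3^1; each line after the first costs one multiplication):

3^1 = 3
3^2 = (3^1)^2 = 3^2 = 9
3^4 = (3^2)^2 = 9^2 = 81
3^8 = (3^4)^2 = 81^2 = 6561
3^16 = (3^8)^2 = 6561^2 = 43046721
3^32 = (3^16)^2 = 43046721^2 = 1853020188851841

Result: 1853020188851841
Multiplications needed: 5 (5 lines after 3^1)

3^32 = 1853020188851841. Using exponentiation by squaring, this requires 5 multiplications. The key idea: if the exponent is even, square the half-power; if odd, multiply by the base once.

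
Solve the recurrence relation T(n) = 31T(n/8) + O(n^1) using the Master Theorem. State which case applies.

Master Theorem for T(n) = 31T(n/8) + O(n^1):

a = 31, b = 8, c = 1
log_b(a) = log_8(31) = 1.6514

Case 1: c = 1 < log_8(31) = 1.6514
T(n) = O(n^(log_8 31))

For T(n) = 31T(n/8) + O(n^1): log_8(31) = 1.6514. This is Case 1 of the Master Theorem (c < log_b(a), work dominated by leaves), giving O(n^(log_8 31)).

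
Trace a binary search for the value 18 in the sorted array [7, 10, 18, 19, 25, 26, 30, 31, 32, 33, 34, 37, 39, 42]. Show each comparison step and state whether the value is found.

Binary search for 18 in [7, 10, 18, 19, 25, 26, 30, 31, 32, 33, 34, 37, 39, 42]:

lo=0, hi=13, mid=6, arr[mid]=30 -> 30 > 18, search left half
lo=0, hi=5, mid=2, arr[mid]=18 -> Found target at index 2!

Binary search finds 18 at index 2 after 2 comparisons. The search repeatedly halves the search space by comparing with the middle element.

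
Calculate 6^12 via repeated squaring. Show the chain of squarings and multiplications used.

Computing 6^12 by squaring (build up from 6^1; each line after the first costs one multiplication):

6^1 = 6
6^2 = (6^1)^2 = 6^2 = 36
6^3 = 6 * 6^2 = 6 * 36 = 216
6^6 = (6^3)^2 = 216^2 = 46656
6^12 = (6^6)^2 = 46656^2 = 2176782336

Result: 2176782336
Multiplications needed: 4 (4 lines after 6^1)

6^12 = 2176782336. Using exponentiation by squaring, this requires 4 multiplications. The key idea: if the exponent is even, square the half-power; if odd, multiply by the base once.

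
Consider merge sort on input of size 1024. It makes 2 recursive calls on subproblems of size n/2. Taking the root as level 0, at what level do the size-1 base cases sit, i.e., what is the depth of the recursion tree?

For divide and conquer with division factor 2:

Problem sizes at each level:
Level 0: 1024
Level 1: 512
Level 2: 256
Level 3: 128
Level 4: 64
Level 5: 32
Level 6: 16
Level 7: 8
Level 8: 4
Level 9: 2
Level 10: 1

The root is level 0 and the size-1 base case is level 10 (the tree spans levels 0 through 10, i.e. 11 levels counting the root), so the depth is the number of divisions: log_2(1024) = 10

The recursion tree depth is log_2(1024) = 10. At each level, the problem size is divided by 2, so it takes 10 divisions to reduce to a base case of size 1. The algorithm makes 2 recursive calls at each level.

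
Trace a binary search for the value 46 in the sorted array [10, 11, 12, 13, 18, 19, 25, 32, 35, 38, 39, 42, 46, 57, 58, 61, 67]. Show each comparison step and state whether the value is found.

Binary search for 46 in [10, 11, 12, 13, 18, 19, 25, 32, 35, 38, 39, 42, 46, 57, 58, 61, 67]:

lo=0, hi=16, mid=8, arr[mid]=35 -> 35 < 46, search right half
lo=9, hi=16, mid=12, arr[mid]=46 -> Found target at index 12!

Binary search finds 46 at index 12 after 2 comparisons. The search repeatedly halves the search space by comparing with the middle element.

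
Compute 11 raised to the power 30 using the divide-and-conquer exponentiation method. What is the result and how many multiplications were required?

Computing 11^30 by squaring (build up from 11^1; each line after the first costs one multiplication):

11^1 = 11
11^2 = (11^1)^2 = 11^2 = 121
11^3 = 11 * 11^2 = 11 * 121 = 1331
11^6 = (11^3)^2 = 1331^2 = 1771561
11^7 = 11 * 11^6 = 11 * 1771561 = 19487171
11^14 = (11^7)^2 = 19487171^2 = 379749833583241
11^15 = 11 * 11^14 = 11 * 379749833583241 = 4177248169415651
11^30 = (11^15)^2 = 4177248169415651^2 = 17449402268886407318558803753801

Result: 17449402268886407318558803753801
Multiplications needed: 7 (7 lines after 11^1)

11^30 = 17449402268886407318558803753801. Using exponentiation by squaring, this requires 7 multiplications. The key idea: if the exponent is even, square the half-power; if odd, multiply by the base once.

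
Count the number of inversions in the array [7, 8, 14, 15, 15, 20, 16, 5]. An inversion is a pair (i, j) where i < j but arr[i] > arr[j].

Finding inversions in [7, 8, 14, 15, 15, 20, 16, 5]:

(0, 7): arr[0]=7 > arr[7]=5
(1, 7): arr[1]=8 > arr[7]=5
(2, 7): arr[2]=14 > arr[7]=5
(3, 7): arr[3]=15 > arr[7]=5
(4, 7): arr[4]=15 > arr[7]=5
(5, 6): arr[5]=20 > arr[6]=16
(5, 7): arr[5]=20 > arr[7]=5
(6, 7): arr[6]=16 > arr[7]=5

Total inversions: 8

The array has 8 inversion(s): (0,7), (1,7), (2,7), (3,7), (4,7), (5,6), (5,7), (6,7). Each pair (i,j) satisfies i < j and arr[i] > arr[j].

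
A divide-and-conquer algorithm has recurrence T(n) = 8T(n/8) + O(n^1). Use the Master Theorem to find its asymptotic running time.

Master Theorem for T(n) = 8T(n/8) + O(n^1):

a = 8, b = 8, c = 1
log_b(a) = log_8(8) = 1.0000

Case 2: c = 1 = log_8(8) = 1.0000
T(n) = O(n^1 log n) = O(n log n)

For T(n) = 8T(n/8) + O(n^1): log_8(8) = 1.0000. This is Case 2 of the Master Theorem (c = log_b(a), equal work at all levels), giving O(n log n).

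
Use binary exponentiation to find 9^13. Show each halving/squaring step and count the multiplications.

Computing 9^13 by squaring (build up from 9^1; each line after the first costs one multiplication):

9^1 = 9
9^2 = (9^1)^2 = 9^2 = 81
9^3 = 9 * 9^2 = 9 * 81 = 729
9^6 = (9^3)^2 = 729^2 = 531441
9^12 = (9^6)^2 = 531441^2 = 282429536481
9^13 = 9 * 9^12 = 9 * 282429536481 = 2541865828329

Result: 2541865828329
Multiplications needed: 5 (5 lines after 9^1)

9^13 = 2541865828329. Using exponentiation by squaring, this requires 5 multiplications. The key idea: if the exponent is even, square the half-power; if odd, multiply by the base once.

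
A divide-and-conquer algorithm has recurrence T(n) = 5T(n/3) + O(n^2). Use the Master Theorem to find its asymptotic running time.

Master Theorem for T(n) = 5T(n/3) + O(n^2):

a = 5, b = 3, c = 2
log_b(a) = log_3(5) = 1.4650

Case 3: c = 2 > log_3(5) = 1.4650
T(n) = O(n^2) = O(n^2)

For T(n) = 5T(n/3) + O(n^2): log_3(5) = 1.4650. This is Case 3 of the Master Theorem (c > log_b(a), work dominated by root), giving O(n^2).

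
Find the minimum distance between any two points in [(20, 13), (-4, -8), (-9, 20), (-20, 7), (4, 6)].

Computing all pairwise distances among 5 points:

d((20, 13), (-4, -8)) = 31.8904
d((20, 13), (-9, 20)) = 29.8329
d((20, 13), (-20, 7)) = 40.4475
d((20, 13), (4, 6)) = 17.4642
d((-4, -8), (-9, 20)) = 28.4429
d((-4, -8), (-20, 7)) = 21.9317
d((-4, -8), (4, 6)) = 16.1245 <-- minimum
d((-9, 20), (-20, 7)) = 17.0294
d((-9, 20), (4, 6)) = 19.105
d((-20, 7), (4, 6)) = 24.0208

Closest pair: (-4, -8) and (4, 6) with distance 16.1245

The closest pair is (-4, -8) and (4, 6) with Euclidean distance 16.1245. For 5 points, brute-force pairwise comparison is shown above. For large n, the divide-and-conquer algorithm (sort by x, recurse on halves, check the dividing strip) achieves O(n log n).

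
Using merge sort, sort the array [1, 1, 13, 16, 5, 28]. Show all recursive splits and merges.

Merge sort trace:

Split: [1, 1, 13, 16, 5, 28] -> [1, 1, 13] and [16, 5, 28]
  Split: [1, 1, 13] -> [1] and [1, 13]
    Split: [1, 13] -> [1] and [13]
    Merge: [1] + [13] -> [1, 13]
  Merge: [1] + [1, 13] -> [1, 1, 13]
  Split: [16, 5, 28] -> [16] and [5, 28]
    Split: [5, 28] -> [5] and [28]
    Merge: [5] + [28] -> [5, 28]
  Merge: [16] + [5, 28] -> [5, 16, 28]
Merge: [1, 1, 13] + [5, 16, 28] -> [1, 1, 5, 13, 16, 28]

Final sorted array: [1, 1, 5, 13, 16, 28]

The merge sort proceeds by recursively splitting the array and merging sorted halves.
After all merges, the sorted array is [1, 1, 5, 13, 16, 28].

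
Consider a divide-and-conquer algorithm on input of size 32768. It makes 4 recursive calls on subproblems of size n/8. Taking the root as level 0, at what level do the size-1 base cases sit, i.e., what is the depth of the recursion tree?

For divide and conquer with division factor 8:

Problem sizes at each level:
Level 0: 32768
Level 1: 4096
Level 2: 512
Level 3: 64
Level 4: 8
Level 5: 1

The root is level 0 and the size-1 base case is level 5 (the tree spans levels 0 through 5, i.e. 6 levels counting the root), so the depth is the number of divisions: log_8(32768) = 5

The recursion tree depth is log_8(32768) = 5. At each level, the problem size is divided by 8, so it takes 5 divisions to reduce to a base case of size 1. The algorithm makes 4 recursive calls at each level.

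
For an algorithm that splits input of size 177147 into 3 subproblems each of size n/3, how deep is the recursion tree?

For divide and conquer with division factor 3:

Problem sizes at each level:
Level 0: 177147
Level 1: 59049
Level 2: 19683
Level 3: 6561
Level 4: 2187
Level 5: 729
Level 6: 243
Level 7: 81
Level 8: 27
Level 9: 9
Level 10: 3
Level 11: 1

The root is level 0 and the size-1 base case is level 11 (the tree spans levels 0 through 11, i.e. 12 levels counting the root), so the depth is the number of divisions: log_3(177147) = 11

The recursion tree depth is log_3(177147) = 11. At each level, the problem size is divided by 3, so it takes 11 divisions to reduce to a base case of size 1. The algorithm makes 3 recursive calls at each level.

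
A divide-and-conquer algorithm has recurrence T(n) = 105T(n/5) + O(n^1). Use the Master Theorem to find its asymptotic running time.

Master Theorem for T(n) = 105T(n/5) + O(n^1):

a = 105, b = 5, c = 1
log_b(a) = log_5(105) = 2.8917

Case 1: c = 1 < log_5(105) = 2.8917
T(n) = O(n^(log_5 105))

For T(n) = 105T(n/5) + O(n^1): log_5(105) = 2.8917. This is Case 1 of the Master Theorem (c < log_b(a), work dominated by leaves), giving O(n^(log_5 105)).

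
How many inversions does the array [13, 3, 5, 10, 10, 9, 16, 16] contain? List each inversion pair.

Finding inversions in [13, 3, 5, 10, 10, 9, 16, 16]:

(0, 1): arr[0]=13 > arr[1]=3
(0, 2): arr[0]=13 > arr[2]=5
(0, 3): arr[0]=13 > arr[3]=10
(0, 4): arr[0]=13 > arr[4]=10
(0, 5): arr[0]=13 > arr[5]=9
(3, 5): arr[3]=10 > arr[5]=9
(4, 5): arr[4]=10 > arr[5]=9

Total inversions: 7

The array has 7 inversion(s): (0,1), (0,2), (0,3), (0,4), (0,5), (3,5), (4,5). Each pair (i,j) satisfies i < j and arr[i] > arr[j].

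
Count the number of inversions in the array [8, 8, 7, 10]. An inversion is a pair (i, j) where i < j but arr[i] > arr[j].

Finding inversions in [8, 8, 7, 10]:

(0, 2): arr[0]=8 > arr[2]=7
(1, 2): arr[1]=8 > arr[2]=7

Total inversions: 2

The array has 2 inversion(s): (0,2), (1,2). Each pair (i,j) satisfies i < j and arr[i] > arr[j].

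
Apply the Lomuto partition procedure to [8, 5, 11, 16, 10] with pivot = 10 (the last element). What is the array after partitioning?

Lomuto partition with pivot = 10:

Initial array: [8, 5, 11, 16, 10]

arr[0]=8 <= 10: swap with position 0, array becomes [8, 5, 11, 16, 10]
arr[1]=5 <= 10: swap with position 1, array becomes [8, 5, 11, 16, 10]
arr[2]=11 > 10: no swap
arr[3]=16 > 10: no swap

Place pivot at position 2: [8, 5, 10, 16, 11]
Pivot position: 2

After partitioning with pivot 10, the array becomes [8, 5, 10, 16, 11]. The pivot is placed at index 2. All elements to the left of the pivot are <= 10, and all elements to the right are > 10.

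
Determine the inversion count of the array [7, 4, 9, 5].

Finding inversions in [7, 4, 9, 5]:

(0, 1): arr[0]=7 > arr[1]=4
(0, 3): arr[0]=7 > arr[3]=5
(2, 3): arr[2]=9 > arr[3]=5

Total inversions: 3

The array has 3 inversion(s): (0,1), (0,3), (2,3). Each pair (i,j) satisfies i < j and arr[i] > arr[j].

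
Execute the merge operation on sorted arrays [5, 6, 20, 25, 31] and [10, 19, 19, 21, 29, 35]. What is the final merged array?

Merging process:

Compare 5 vs 10: take 5 from left. Merged: [5]
Compare 6 vs 10: take 6 from left. Merged: [5, 6]
Compare 20 vs 10: take 10 from right. Merged: [5, 6, 10]
Compare 20 vs 19: take 19 from right. Merged: [5, 6, 10, 19]
Compare 20 vs 19: take 19 from right. Merged: [5, 6, 10, 19, 19]
Compare 20 vs 21: take 20 from left. Merged: [5, 6, 10, 19, 19, 20]
Compare 25 vs 21: take 21 from right. Merged: [5, 6, 10, 19, 19, 20, 21]
Compare 25 vs 29: take 25 from left. Merged: [5, 6, 10, 19, 19, 20, 21, 25]
Compare 31 vs 29: take 29 from right. Merged: [5, 6, 10, 19, 19, 20, 21, 25, 29]
Compare 31 vs 35: take 31 from left. Merged: [5, 6, 10, 19, 19, 20, 21, 25, 29, 31]
Append remaining from right: [35]. Merged: [5, 6, 10, 19, 19, 20, 21, 25, 29, 31, 35]

Final merged array: [5, 6, 10, 19, 19, 20, 21, 25, 29, 31, 35]
Total comparisons: 10

The merged array is [5, 6, 10, 19, 19, 20, 21, 25, 29, 31, 35], requiring 10 comparisons. The merge step runs in O(n) time where n is the total number of elements.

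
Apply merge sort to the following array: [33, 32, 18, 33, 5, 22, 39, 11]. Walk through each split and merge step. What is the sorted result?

Merge sort trace:

Split: [33, 32, 18, 33, 5, 22, 39, 11] -> [33, 32, 18, 33] and [5, 22, 39, 11]
  Split: [33, 32, 18, 33] -> [33, 32] and [18, 33]
    Split: [33, 32] -> [33] and [32]
    Merge: [33] + [32] -> [32, 33]
    Split: [18, 33] -> [18] and [33]
    Merge: [18] + [33] -> [18, 33]
  Merge: [32, 33] + [18, 33] -> [18, 32, 33, 33]
  Split: [5, 22, 39, 11] -> [5, 22] and [39, 11]
    Split: [5, 22] -> [5] and [22]
    Merge: [5] + [22] -> [5, 22]
    Split: [39, 11] -> [39] and [11]
    Merge: [39] + [11] -> [11, 39]
  Merge: [5, 22] + [11, 39] -> [5, 11, 22, 39]
Merge: [18, 32, 33, 33] + [5, 11, 22, 39] -> [5, 11, 18, 22, 32, 33, 33, 39]

Final sorted array: [5, 11, 18, 22, 32, 33, 33, 39]

The merge sort proceeds by recursively splitting the array and merging sorted halves.
After all merges, the sorted array is [5, 11, 18, 22, 32, 33, 33, 39].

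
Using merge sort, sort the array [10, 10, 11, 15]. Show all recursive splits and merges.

Merge sort trace:

Split: [10, 10, 11, 15] -> [10, 10] and [11, 15]
  Split: [10, 10] -> [10] and [10]
  Merge: [10] + [10] -> [10, 10]
  Split: [11, 15] -> [11] and [15]
  Merge: [11] + [15] -> [11, 15]
Merge: [10, 10] + [11, 15] -> [10, 10, 11, 15]

Final sorted array: [10, 10, 11, 15]

The merge sort proceeds by recursively splitting the array and merging sorted halves.
After all merges, the sorted array is [10, 10, 11, 15].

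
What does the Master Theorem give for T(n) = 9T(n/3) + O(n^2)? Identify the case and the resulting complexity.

Master Theorem for T(n) = 9T(n/3) + O(n^2):

a = 9, b = 3, c = 2
log_b(a) = log_3(9) = 2.0000

Case 2: c = 2 = log_3(9) = 2.0000
T(n) = O(n^2 log n) = O(n^2 log n)

For T(n) = 9T(n/3) + O(n^2): log_3(9) = 2.0000. This is Case 2 of the Master Theorem (c = log_b(a), equal work at all levels), giving O(n^2 log n).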